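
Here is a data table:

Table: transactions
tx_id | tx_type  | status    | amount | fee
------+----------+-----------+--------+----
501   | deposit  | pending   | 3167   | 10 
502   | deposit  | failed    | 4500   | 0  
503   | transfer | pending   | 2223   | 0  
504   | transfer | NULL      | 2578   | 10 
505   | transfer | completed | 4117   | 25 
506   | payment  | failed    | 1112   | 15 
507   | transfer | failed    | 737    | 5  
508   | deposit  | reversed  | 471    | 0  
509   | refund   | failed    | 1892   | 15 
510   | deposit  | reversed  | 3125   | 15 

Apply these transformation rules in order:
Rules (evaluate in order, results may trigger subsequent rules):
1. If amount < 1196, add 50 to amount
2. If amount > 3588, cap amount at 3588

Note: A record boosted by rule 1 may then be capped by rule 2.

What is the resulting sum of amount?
22631

Step 1: Apply rule 1 to records with amount < 1196
  - 3 records get bonus of 50
  - Of these, 0 records then exceed 3588 and get capped
Step 2: Apply rule 2 to records with amount > 3588
  - 2 records (original) are capped
Step 3: Calculate final sum = 22631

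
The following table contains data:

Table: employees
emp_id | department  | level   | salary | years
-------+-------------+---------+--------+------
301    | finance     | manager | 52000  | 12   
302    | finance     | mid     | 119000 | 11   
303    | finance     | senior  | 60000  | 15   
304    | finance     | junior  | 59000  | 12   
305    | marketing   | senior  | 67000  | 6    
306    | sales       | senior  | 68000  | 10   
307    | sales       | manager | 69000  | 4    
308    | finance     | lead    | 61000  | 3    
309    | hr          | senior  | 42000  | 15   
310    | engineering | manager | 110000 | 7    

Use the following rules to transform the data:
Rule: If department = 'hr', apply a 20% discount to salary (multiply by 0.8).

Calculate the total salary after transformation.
698600.0

Step 1: Records with department = 'hr' have total salary = 42000
Step 2: Apply multiplier: 42000 × 0.8 = 33600.0
Step 3: Other records total: 665000
Step 4: Final sum = 33600.0 + 665000 = 698600.0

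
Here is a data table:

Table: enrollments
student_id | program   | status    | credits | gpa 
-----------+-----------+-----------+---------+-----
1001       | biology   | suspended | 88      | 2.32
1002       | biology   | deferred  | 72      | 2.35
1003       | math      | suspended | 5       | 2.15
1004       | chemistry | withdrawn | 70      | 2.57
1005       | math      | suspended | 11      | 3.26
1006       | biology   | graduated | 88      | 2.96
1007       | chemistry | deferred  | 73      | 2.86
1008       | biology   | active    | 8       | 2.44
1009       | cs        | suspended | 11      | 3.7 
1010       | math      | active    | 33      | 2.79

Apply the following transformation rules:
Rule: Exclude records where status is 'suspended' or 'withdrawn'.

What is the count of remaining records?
5

Step 1: Count records to exclude
  - 4 (suspended) + 1 (withdrawn) = 5 records
Step 2: Total records: 10
Step 3: Remaining = 10 - 5 = 5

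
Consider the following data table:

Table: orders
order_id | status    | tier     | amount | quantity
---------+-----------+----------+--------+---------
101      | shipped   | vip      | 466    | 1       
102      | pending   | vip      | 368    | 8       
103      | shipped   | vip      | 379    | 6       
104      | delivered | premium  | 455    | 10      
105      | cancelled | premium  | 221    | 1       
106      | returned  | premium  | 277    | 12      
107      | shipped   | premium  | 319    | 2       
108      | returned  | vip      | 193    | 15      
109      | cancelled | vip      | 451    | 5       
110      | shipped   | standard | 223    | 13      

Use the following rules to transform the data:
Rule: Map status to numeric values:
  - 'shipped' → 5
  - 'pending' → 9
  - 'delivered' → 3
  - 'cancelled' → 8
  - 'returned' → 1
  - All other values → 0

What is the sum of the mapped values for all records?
50

Step 1: Apply mapping to each record
Step 2: Count by status:
  'shipped': 4 records × 5 = 20
  'pending': 1 records × 9 = 9
  'delivered': 1 records × 3 = 3
  'cancelled': 2 records × 8 = 16
  'returned': 2 records × 1 = 2
Step 3: Sum all mapped values = 50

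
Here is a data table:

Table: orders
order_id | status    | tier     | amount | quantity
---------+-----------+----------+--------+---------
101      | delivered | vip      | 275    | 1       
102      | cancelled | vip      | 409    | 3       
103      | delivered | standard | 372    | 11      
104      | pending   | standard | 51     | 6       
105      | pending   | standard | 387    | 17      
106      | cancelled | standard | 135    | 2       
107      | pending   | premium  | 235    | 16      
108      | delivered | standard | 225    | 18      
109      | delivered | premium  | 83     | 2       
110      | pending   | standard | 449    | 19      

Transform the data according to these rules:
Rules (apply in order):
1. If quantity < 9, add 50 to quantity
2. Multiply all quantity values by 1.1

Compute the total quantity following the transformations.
379.5

Step 1: Apply Rule 1 - Add 50 to records with quantity < 9
  - 5 records affected: 14 + (5 × 50) = 264
  - Unaffected records: 81
  - Sum after Rule 1: 345
Step 2: Apply Rule 2 - Multiply all by 1.1
  - 345 × 1.1 = 379.5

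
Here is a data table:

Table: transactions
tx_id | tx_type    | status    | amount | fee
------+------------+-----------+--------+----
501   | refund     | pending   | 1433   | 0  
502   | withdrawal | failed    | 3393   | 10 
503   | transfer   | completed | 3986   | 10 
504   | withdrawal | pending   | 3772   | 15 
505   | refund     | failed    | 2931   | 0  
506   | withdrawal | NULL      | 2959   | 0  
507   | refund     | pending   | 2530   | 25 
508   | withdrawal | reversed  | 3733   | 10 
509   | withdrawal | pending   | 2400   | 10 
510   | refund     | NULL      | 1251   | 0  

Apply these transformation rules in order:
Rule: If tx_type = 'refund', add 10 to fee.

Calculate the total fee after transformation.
120

Step 1: Count records where tx_type = 'refund': 4
Step 2: Total bonus added: 4 × 10 = 40
Step 3: Original sum of fee: 80
Step 4: Final sum = 80 + 40 = 120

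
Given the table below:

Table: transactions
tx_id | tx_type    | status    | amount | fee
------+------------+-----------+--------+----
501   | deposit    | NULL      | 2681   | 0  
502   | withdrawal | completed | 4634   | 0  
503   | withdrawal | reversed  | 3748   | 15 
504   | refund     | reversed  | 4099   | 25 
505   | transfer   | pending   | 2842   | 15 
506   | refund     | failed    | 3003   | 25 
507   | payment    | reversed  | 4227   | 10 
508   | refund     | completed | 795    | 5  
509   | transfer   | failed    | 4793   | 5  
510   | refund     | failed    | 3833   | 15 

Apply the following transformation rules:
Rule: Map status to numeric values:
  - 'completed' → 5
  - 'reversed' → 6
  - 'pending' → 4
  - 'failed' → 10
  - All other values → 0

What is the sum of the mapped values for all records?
62

Step 1: Apply mapping to each record
Step 2: Count by status:
  'completed': 2 records × 5 = 10
  'reversed': 3 records × 6 = 18
  'pending': 1 records × 4 = 4
  'failed': 3 records × 10 = 30
Step 3: Sum all mapped values = 62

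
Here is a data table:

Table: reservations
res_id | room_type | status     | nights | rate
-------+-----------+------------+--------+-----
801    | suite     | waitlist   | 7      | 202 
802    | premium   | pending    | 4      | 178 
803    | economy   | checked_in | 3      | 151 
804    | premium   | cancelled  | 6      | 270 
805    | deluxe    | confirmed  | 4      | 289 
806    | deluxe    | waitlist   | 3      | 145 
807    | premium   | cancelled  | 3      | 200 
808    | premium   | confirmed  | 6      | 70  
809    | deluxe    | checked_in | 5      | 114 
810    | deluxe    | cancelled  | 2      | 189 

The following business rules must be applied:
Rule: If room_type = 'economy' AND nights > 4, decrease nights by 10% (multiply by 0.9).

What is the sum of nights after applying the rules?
43

Step 1: Find records where room_type = 'economy' AND nights > 4
Step 2: 0 records match, summing to 0
Step 3: After multiplier: 0 × 0.9 = 0.0
Step 4: Unaffected records sum: 43
Step 5: Final sum = 0.0 + 43 = 43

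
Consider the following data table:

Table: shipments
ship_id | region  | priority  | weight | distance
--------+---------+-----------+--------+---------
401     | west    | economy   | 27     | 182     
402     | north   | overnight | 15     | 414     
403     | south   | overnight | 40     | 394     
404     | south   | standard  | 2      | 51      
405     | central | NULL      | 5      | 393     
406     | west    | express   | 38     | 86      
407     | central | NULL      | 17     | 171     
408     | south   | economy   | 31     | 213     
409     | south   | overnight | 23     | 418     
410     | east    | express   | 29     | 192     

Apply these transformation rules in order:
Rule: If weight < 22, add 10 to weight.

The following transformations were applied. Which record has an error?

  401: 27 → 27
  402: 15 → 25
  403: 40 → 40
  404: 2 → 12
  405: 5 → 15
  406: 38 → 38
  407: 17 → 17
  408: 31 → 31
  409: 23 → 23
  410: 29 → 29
Record 407 has an error. The correct transformed value should be 27, not 17.

Step 1: Check each record against the rule
Step 2: Record 407 has weight = 17
Step 3: Since 17 < 22, the bonus should have been applied
Step 4: Correct value = 27, but claimed value = 17
Conclusion: Record 407 has the error.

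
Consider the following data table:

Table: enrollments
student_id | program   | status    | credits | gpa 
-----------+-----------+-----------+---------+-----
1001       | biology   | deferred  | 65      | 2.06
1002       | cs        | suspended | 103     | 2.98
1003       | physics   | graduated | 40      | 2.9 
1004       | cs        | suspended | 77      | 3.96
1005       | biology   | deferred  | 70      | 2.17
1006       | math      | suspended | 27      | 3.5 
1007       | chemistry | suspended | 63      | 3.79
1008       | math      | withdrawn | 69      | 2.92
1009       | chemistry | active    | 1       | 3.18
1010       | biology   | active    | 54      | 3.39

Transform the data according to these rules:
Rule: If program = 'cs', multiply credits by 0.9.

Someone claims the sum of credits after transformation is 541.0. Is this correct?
No, the correct result is 551.0.

Step 1: Calculate the correct sum after transformation
Step 2: Apply multiplier 0.9 to records where program = 'cs'
Step 3: Correct result = 551.0
Step 4: Claimed result = 541.0
Step 5: 551.0 ≠ 541.0
Conclusion: The claimed result is incorrect. The correct answer is 551.0.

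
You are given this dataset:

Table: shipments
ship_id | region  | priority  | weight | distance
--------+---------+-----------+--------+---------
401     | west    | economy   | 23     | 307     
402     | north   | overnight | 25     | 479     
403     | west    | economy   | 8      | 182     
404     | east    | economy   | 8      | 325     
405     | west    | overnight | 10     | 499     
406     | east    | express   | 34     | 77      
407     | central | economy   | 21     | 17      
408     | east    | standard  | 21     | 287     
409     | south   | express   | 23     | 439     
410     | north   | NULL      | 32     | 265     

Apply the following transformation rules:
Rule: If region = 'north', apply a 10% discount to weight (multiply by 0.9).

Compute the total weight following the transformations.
199.3

Step 1: Records with region = 'north' have total weight = 57
Step 2: Apply multiplier: 57 × 0.9 = 51.3
Step 3: Other records total: 148
Step 4: Final sum = 51.3 + 148 = 199.3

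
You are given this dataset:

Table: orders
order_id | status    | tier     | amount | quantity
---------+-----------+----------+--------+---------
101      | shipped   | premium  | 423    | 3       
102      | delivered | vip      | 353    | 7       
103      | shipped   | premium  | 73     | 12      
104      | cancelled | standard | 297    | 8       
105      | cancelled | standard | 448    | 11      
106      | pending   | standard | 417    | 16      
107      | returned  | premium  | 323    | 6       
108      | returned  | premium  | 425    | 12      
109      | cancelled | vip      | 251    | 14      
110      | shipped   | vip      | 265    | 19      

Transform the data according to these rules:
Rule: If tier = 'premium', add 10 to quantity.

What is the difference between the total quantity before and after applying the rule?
40

Step 1: Original sum of quantity = 108
Step 2: 4 records have tier = 'premium'
Step 3: Each affected record changes by 10
Step 4: Total change = 4 × 10 = 40
Step 5: New sum = 108 + 40 = 148
Step 6: Difference = |148 - 108| = 40
        (Sum increased by 40)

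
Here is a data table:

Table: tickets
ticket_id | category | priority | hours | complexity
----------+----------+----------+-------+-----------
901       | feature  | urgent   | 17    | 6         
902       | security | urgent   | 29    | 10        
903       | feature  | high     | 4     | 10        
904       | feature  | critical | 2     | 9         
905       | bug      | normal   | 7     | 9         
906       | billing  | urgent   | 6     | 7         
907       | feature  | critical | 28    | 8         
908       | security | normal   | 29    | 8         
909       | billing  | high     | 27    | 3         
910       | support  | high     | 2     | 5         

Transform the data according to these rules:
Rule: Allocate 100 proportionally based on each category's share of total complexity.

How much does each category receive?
billing: 13.33, bug: 12.0, feature: 44.0, security: 24.0, support: 6.67

Step 1: Calculate total complexity = 75
Step 2: Calculate each category's proportion:
  billing: 10/75 = 13.33% → 13.33
  bug: 9/75 = 12.00% → 12.0
  feature: 33/75 = 44.00% → 44.0
  security: 18/75 = 24.00% → 24.0
  support: 5/75 = 6.67% → 6.67
Step 3: Verify: sum of allocations ≈ 100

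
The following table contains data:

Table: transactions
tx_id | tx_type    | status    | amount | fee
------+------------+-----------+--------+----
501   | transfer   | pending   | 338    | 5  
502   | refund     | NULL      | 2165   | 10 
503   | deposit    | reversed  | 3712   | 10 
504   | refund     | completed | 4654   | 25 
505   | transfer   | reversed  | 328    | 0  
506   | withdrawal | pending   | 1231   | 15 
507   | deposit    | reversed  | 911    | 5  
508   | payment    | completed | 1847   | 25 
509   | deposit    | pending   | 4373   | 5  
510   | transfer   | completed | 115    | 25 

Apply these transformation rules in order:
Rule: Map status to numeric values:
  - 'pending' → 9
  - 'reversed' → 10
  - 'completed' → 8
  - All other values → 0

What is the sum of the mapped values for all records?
81

Step 1: Apply mapping to each record
Step 2: Count by status:
  'pending': 3 records × 9 = 27
  'reversed': 3 records × 10 = 30
  'completed': 3 records × 8 = 24
Step 3: Sum all mapped values = 81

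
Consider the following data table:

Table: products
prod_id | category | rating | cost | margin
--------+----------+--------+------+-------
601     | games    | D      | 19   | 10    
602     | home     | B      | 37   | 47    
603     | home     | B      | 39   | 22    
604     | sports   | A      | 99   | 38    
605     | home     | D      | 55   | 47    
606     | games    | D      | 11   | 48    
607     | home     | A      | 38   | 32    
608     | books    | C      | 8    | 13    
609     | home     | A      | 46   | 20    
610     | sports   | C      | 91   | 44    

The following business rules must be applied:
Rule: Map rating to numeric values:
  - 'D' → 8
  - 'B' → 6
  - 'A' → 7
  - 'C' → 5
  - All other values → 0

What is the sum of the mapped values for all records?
67

Step 1: Apply mapping to each record
Step 2: Count by status:
  'D': 3 records × 8 = 24
  'B': 2 records × 6 = 12
  'A': 3 records × 7 = 21
  'C': 2 records × 5 = 10
Step 3: Sum all mapped values = 67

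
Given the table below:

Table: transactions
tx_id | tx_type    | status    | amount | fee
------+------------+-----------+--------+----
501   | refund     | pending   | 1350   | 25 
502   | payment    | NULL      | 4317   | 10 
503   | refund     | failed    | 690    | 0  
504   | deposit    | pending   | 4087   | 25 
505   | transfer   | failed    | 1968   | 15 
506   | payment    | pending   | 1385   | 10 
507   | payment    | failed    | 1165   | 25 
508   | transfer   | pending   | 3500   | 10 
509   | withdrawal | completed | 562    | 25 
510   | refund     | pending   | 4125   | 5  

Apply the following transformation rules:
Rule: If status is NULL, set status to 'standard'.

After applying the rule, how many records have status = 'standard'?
1

Step 1: Count records where status IS NULL
Step 2: Found 1 records with NULL status
Step 3: These records will have status set to 'standard'
Step 4: Records already having status = 'standard': 0
Step 5: Answer: 1 + 0 = 1 records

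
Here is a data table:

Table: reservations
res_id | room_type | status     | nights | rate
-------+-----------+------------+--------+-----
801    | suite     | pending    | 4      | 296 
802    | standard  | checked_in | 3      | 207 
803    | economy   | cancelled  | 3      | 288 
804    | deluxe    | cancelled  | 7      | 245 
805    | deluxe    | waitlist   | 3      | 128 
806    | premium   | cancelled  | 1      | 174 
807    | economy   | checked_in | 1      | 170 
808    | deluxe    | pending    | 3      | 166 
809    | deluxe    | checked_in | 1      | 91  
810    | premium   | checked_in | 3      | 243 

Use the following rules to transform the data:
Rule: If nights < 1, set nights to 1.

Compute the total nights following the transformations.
29

Step 1: 0 records have nights < 1
Step 2: These records originally summed to 0
Step 3: After setting to minimum: 0 × 1 = 0
Step 4: Unaffected records sum: 29
Step 5: Final sum = 0 + 29 = 29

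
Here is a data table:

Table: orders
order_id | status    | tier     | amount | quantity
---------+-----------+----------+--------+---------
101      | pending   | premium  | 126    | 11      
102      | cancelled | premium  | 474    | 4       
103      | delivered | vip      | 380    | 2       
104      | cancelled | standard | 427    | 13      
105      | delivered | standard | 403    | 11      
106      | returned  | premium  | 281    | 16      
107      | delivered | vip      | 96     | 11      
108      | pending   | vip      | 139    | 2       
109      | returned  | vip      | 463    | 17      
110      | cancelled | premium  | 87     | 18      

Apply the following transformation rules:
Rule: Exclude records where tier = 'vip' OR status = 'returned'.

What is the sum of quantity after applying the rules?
57

Step 1: Find records where tier = 'vip' OR status = 'returned'
Step 2: 5 records match, summing to 48
Step 3: Original sum: 105
Step 4: Remaining sum = 105 - 48 = 57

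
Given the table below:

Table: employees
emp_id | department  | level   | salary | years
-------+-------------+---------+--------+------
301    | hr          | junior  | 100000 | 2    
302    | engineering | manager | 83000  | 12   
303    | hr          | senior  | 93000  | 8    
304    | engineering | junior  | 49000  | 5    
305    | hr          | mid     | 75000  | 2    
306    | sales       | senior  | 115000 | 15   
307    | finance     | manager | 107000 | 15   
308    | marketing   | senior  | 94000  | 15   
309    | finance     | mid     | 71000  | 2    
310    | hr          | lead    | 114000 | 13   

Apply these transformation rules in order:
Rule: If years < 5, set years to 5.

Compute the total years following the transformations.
98

Step 1: 3 records have years < 5
Step 2: These records originally summed to 6
Step 3: After setting to minimum: 3 × 5 = 15
Step 4: Unaffected records sum: 83
Step 5: Final sum = 15 + 83 = 98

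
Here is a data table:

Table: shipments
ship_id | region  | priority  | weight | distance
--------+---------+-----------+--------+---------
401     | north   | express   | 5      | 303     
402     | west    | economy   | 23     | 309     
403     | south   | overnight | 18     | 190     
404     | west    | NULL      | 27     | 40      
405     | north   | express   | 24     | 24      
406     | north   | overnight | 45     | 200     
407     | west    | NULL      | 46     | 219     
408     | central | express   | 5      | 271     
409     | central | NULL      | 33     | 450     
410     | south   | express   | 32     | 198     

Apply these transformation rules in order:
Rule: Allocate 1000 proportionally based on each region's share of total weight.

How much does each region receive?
central: 147.29, north: 286.82, south: 193.8, west: 372.09

Step 1: Calculate total weight = 258
Step 2: Calculate each region's proportion:
  central: 38/258 = 14.73% → 147.29
  north: 74/258 = 28.68% → 286.82
  south: 50/258 = 19.38% → 193.8
  west: 96/258 = 37.21% → 372.09
Step 3: Verify: sum of allocations ≈ 1000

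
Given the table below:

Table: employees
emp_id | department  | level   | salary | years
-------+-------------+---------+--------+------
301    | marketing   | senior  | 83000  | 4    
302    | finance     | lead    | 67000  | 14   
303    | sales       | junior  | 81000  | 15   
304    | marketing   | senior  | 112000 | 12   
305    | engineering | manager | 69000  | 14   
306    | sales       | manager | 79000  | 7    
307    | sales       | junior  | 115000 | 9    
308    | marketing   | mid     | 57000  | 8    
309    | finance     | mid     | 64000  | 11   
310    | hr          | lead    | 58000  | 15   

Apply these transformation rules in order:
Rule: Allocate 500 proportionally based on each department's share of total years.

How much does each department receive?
engineering: 64.22, finance: 114.68, hr: 68.81, marketing: 110.09, sales: 142.2

Step 1: Calculate total years = 109
Step 2: Calculate each department's proportion:
  engineering: 14/109 = 12.84% → 64.22
  finance: 25/109 = 22.94% → 114.68
  hr: 15/109 = 13.76% → 68.81
  marketing: 24/109 = 22.02% → 110.09
  sales: 31/109 = 28.44% → 142.2
Step 3: Verify: sum of allocations ≈ 500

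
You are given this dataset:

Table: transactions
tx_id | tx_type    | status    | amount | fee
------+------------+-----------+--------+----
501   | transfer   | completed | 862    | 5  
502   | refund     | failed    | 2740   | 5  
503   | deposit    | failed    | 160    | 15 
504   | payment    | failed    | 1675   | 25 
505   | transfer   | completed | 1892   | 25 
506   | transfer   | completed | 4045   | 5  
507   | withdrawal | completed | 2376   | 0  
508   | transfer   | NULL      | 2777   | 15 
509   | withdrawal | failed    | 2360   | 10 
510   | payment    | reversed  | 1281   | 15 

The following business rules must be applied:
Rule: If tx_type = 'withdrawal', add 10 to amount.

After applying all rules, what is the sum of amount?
20188

Step 1: Count records where tx_type = 'withdrawal': 2
Step 2: Total bonus added: 2 × 10 = 20
Step 3: Original sum of amount: 20168
Step 4: Final sum = 20168 + 20 = 20188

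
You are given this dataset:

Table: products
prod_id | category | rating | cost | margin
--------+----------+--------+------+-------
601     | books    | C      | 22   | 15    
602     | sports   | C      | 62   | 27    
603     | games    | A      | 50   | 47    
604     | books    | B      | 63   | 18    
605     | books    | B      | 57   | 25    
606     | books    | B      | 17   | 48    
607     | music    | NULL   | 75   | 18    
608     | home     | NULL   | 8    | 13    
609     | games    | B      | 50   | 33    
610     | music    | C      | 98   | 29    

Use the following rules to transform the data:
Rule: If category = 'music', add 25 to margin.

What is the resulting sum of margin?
323

Step 1: Count records where category = 'music': 2
Step 2: Total bonus added: 2 × 25 = 50
Step 3: Original sum of margin: 273
Step 4: Final sum = 273 + 50 = 323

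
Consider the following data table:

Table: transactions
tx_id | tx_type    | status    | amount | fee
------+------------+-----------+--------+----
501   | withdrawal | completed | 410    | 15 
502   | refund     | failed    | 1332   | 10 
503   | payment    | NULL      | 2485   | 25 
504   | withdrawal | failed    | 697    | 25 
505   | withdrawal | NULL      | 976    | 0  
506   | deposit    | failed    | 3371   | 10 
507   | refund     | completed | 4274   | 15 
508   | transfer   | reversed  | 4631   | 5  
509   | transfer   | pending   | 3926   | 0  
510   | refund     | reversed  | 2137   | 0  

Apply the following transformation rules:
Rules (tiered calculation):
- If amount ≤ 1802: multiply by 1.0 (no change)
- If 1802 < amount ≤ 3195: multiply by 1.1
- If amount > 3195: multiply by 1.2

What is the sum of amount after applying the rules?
27941.6

Step 1: Tier 1 (amount ≤ 1802): 4 records, sum = 3415 × 1.0 = 3415.0
Step 2: Tier 2 (1802 < amount ≤ 3195): 2 records, sum = 4622 × 1.1 = 5084.2
Step 3: Tier 3 (amount > 3195): 4 records, sum = 16202 × 1.2 = 19442.4
Step 4: Final sum = 3415.0 + 5084.2 + 19442.4 = 27941.6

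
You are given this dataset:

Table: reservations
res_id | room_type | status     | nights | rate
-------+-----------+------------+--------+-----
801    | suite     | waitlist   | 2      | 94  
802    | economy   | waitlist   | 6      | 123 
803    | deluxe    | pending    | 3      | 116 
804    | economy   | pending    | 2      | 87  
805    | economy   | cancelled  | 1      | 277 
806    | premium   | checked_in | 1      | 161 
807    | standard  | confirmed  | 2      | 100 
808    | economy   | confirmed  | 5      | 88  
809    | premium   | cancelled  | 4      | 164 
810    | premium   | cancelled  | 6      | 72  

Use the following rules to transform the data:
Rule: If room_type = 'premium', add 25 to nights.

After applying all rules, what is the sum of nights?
107

Step 1: Count records where room_type = 'premium': 3
Step 2: Total bonus added: 3 × 25 = 75
Step 3: Original sum of nights: 32
Step 4: Final sum = 32 + 75 = 107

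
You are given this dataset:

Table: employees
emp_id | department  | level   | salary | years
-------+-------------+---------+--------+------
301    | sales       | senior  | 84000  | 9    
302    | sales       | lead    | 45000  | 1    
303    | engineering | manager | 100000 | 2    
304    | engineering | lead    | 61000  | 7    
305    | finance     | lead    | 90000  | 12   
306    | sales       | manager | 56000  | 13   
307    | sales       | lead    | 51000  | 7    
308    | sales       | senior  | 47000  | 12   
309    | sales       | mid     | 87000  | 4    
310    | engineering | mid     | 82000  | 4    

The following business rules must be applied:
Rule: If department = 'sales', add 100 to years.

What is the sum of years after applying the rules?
671

Step 1: Count records where department = 'sales': 6
Step 2: Total bonus added: 6 × 100 = 600
Step 3: Original sum of years: 71
Step 4: Final sum = 71 + 600 = 671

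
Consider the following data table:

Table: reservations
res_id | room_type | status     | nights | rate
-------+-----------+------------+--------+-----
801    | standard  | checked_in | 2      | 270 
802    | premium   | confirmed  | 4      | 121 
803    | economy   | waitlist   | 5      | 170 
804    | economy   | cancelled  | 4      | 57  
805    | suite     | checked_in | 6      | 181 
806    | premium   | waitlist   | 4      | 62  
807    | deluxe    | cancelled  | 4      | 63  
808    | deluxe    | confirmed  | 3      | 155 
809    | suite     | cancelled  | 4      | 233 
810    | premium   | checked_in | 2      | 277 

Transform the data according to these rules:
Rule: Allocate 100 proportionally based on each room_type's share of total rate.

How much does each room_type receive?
deluxe: 13.72, economy: 14.29, premium: 28.95, standard: 16.99, suite: 26.05

Step 1: Calculate total rate = 1589
Step 2: Calculate each room_type's proportion:
  deluxe: 218/1589 = 13.72% → 13.72
  economy: 227/1589 = 14.29% → 14.29
  premium: 460/1589 = 28.95% → 28.95
  standard: 270/1589 = 16.99% → 16.99
  suite: 414/1589 = 26.05% → 26.05
Step 3: Verify: sum of allocations ≈ 100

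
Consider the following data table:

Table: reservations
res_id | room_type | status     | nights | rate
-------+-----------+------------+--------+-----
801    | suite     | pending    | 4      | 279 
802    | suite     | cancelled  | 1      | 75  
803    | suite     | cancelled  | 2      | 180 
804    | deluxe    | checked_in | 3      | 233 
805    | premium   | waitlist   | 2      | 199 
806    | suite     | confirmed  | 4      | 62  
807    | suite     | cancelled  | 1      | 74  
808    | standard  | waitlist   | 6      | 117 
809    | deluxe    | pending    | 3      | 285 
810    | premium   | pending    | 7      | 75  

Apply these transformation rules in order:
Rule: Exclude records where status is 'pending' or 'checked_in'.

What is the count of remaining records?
6

Step 1: Count records to exclude
  - 3 (pending) + 1 (checked_in) = 4 records
Step 2: Total records: 10
Step 3: Remaining = 10 - 4 = 6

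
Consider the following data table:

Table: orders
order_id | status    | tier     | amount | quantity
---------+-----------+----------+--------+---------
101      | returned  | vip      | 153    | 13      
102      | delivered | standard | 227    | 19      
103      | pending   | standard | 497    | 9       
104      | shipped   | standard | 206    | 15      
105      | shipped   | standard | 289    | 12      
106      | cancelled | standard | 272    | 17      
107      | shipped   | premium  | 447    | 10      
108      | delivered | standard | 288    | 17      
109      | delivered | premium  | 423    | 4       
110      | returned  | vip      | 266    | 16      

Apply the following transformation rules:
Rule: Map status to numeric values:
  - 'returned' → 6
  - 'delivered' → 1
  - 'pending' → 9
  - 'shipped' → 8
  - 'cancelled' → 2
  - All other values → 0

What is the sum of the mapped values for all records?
50

Step 1: Apply mapping to each record
Step 2: Count by status:
  'returned': 2 records × 6 = 12
  'delivered': 3 records × 1 = 3
  'pending': 1 records × 9 = 9
  'shipped': 3 records × 8 = 24
  'cancelled': 1 records × 2 = 2
Step 3: Sum all mapped values = 50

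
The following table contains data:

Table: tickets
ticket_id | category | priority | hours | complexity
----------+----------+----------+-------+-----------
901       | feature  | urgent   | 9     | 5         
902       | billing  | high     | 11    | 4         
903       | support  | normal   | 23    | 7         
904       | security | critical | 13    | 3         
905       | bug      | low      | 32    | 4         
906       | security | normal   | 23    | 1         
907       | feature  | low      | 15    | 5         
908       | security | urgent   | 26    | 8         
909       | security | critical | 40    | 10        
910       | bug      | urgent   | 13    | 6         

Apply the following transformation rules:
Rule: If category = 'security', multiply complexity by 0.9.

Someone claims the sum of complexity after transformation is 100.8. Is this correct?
No, the correct result is 50.8.

Step 1: Calculate the correct sum after transformation
Step 2: Apply multiplier 0.9 to records where category = 'security'
Step 3: Correct result = 50.8
Step 4: Claimed result = 100.8
Step 5: 50.8 ≠ 100.8
Conclusion: The claimed result is incorrect. The correct answer is 50.8.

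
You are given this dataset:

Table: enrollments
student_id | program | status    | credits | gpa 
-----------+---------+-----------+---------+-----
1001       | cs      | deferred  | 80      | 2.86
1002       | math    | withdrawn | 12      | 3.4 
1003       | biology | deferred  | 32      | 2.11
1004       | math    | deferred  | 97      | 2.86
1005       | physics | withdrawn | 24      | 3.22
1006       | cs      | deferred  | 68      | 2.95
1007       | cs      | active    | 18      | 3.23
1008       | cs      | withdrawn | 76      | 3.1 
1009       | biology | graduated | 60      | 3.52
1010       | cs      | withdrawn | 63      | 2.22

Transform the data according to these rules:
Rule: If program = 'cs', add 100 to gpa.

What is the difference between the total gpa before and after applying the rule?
500.0

Step 1: Original sum of gpa = 29.47
Step 2: 5 records have program = 'cs'
Step 3: Each affected record changes by 100
Step 4: Total change = 5 × 100 = 500
Step 5: New sum = 29.47 + 500 = 529.47
Step 6: Difference = |529.47 - 29.47| = 500.0
        (Sum increased by 500.0)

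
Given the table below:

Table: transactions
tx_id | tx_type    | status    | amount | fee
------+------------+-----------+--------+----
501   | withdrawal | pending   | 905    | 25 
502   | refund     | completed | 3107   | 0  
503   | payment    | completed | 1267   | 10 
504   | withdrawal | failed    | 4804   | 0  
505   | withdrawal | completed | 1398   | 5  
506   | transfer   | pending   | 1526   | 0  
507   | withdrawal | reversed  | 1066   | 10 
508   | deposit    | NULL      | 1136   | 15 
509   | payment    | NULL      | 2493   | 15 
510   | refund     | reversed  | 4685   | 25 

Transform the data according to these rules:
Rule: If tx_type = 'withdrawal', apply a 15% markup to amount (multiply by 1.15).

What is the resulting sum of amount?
23612.95

Step 1: Records with tx_type = 'withdrawal' have total amount = 8173
Step 2: Apply multiplier: 8173 × 1.15 = 9398.95
Step 3: Other records total: 14214
Step 4: Final sum = 9398.95 + 14214 = 23612.95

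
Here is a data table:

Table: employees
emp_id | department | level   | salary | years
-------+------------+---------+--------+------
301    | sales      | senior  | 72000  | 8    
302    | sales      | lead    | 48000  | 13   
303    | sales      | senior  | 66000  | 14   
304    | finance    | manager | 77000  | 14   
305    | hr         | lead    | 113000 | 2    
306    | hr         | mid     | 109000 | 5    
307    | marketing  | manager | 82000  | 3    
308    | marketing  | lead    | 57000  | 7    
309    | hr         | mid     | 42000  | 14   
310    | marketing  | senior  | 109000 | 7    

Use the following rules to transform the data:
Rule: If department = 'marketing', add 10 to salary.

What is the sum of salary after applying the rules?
775030

Step 1: Count records where department = 'marketing': 3
Step 2: Total bonus added: 3 × 10 = 30
Step 3: Original sum of salary: 775000
Step 4: Final sum = 775000 + 30 = 775030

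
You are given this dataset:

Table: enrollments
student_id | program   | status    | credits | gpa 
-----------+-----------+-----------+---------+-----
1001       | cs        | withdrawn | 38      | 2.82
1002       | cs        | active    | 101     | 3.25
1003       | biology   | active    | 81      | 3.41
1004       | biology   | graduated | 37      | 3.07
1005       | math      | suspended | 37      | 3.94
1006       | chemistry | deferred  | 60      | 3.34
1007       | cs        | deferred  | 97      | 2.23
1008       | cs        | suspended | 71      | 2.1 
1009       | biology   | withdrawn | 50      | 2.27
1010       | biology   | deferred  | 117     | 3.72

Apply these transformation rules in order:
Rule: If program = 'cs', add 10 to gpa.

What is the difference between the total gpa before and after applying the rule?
40.0

Step 1: Original sum of gpa = 30.15
Step 2: 4 records have program = 'cs'
Step 3: Each affected record changes by 10
Step 4: Total change = 4 × 10 = 40
Step 5: New sum = 30.15 + 40 = 70.15
Step 6: Difference = |70.15 - 30.15| = 40.0
        (Sum increased by 40.0)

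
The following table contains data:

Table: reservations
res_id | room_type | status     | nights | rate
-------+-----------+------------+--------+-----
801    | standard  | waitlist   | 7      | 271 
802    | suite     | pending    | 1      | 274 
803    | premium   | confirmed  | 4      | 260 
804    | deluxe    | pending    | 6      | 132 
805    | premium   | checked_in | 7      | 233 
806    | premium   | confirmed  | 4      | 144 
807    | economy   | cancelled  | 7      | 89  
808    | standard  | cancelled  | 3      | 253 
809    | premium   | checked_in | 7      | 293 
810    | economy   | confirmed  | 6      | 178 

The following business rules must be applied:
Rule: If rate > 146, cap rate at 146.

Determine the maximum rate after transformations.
146

Step 1: Original maximum rate = 293
Step 2: Apply cap at 146
Step 3: 7 records had rate > 146 and were capped
Step 4: Maximum after transformation = 146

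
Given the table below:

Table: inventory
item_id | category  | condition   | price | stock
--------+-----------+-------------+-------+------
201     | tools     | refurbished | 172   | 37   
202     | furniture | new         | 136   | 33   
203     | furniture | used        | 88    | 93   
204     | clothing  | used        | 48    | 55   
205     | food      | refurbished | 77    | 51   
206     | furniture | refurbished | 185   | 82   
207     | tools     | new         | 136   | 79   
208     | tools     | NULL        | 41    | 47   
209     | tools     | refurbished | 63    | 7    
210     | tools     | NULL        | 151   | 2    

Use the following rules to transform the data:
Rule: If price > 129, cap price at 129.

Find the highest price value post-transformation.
129

Step 1: Original maximum price = 185
Step 2: Apply cap at 129
Step 3: 5 records had price > 129 and were capped
Step 4: Maximum after transformation = 129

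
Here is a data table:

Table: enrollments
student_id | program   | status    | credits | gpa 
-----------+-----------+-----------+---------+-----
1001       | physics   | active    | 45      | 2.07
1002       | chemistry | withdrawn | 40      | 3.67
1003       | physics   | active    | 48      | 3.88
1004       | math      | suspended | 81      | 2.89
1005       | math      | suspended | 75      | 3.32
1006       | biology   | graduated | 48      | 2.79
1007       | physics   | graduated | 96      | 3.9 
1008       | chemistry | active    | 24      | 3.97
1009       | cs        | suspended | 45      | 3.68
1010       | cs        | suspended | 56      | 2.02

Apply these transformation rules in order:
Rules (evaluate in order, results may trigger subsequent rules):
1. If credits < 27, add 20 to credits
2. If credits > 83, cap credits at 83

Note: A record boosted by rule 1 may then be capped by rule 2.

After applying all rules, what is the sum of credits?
565

Step 1: Apply rule 1 to records with credits < 27
  - 1 records get bonus of 20
  - Of these, 0 records then exceed 83 and get capped
Step 2: Apply rule 2 to records with credits > 83
  - 1 records (original) are capped
Step 3: Calculate final sum = 565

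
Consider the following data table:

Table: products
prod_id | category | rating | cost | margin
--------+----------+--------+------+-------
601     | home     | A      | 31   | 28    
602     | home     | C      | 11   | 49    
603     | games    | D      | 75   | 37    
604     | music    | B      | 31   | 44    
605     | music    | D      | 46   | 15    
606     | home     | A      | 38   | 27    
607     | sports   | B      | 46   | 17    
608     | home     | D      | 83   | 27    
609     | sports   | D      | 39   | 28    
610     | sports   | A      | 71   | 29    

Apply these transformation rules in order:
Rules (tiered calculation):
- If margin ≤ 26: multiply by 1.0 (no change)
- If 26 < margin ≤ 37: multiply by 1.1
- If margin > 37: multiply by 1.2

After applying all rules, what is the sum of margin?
337.2

Step 1: Tier 1 (margin ≤ 26): 2 records, sum = 32 × 1.0 = 32.0
Step 2: Tier 2 (26 < margin ≤ 37): 6 records, sum = 176 × 1.1 = 193.6
Step 3: Tier 3 (margin > 37): 2 records, sum = 93 × 1.2 = 111.6
Step 4: Final sum = 32.0 + 193.6 + 111.6 = 337.2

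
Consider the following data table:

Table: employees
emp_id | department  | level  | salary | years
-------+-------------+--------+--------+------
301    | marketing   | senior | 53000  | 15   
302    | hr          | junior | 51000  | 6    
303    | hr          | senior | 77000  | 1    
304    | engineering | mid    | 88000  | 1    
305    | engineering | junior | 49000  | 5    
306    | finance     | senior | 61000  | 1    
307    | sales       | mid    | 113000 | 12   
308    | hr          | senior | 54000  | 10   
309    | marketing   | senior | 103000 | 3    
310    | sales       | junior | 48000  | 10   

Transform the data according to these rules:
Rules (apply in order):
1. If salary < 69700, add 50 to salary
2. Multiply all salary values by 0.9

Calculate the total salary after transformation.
627570.0

Step 1: Apply Rule 1 - Add 50 to records with salary < 69700
  - 6 records affected: 316000 + (6 × 50) = 316300
  - Unaffected records: 381000
  - Sum after Rule 1: 697300
Step 2: Apply Rule 2 - Multiply all by 0.9
  - 697300 × 0.9 = 627570.0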